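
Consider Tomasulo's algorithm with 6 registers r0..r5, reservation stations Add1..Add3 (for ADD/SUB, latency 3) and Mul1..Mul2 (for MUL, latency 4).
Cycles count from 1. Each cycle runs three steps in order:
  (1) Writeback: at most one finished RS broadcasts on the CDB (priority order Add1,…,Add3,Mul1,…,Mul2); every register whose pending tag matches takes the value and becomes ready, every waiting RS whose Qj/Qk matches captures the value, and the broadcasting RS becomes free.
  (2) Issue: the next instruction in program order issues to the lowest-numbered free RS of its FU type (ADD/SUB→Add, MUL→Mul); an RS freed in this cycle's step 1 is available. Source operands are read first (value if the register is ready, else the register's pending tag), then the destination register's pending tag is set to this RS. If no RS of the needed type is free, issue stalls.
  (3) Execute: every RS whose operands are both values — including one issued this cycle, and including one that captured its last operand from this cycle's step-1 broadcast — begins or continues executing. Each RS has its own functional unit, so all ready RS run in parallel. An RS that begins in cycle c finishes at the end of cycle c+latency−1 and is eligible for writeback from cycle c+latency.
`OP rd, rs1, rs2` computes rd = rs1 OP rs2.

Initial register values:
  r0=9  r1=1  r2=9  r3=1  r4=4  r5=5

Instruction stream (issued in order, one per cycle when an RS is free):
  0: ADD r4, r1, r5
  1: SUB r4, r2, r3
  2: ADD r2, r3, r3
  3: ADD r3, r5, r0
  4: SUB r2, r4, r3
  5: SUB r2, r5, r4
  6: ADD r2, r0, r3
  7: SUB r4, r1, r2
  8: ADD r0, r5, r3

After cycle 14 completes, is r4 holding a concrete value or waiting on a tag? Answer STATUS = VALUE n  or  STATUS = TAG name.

  c1: issue ADD r4<-Add1  regs: r0:9,r1:1,r2:9,r3:1,r4:Add1,r5:5
  c2: issue SUB r4<-Add2  regs: r0:9,r1:1,r2:9,r3:1,r4:Add2,r5:5
  c3: issue ADD r2<-Add3  regs: r0:9,r1:1,r2:Add3,r3:1,r4:Add2,r5:5
  c4: CDB Add1=6; issue ADD r3<-Add1  regs: r0:9,r1:1,r2:Add3,r3:Add1,r4:Add2,r5:5
  c5: CDB Add2=8; issue SUB r2<-Add2  regs: r0:9,r1:1,r2:Add2,r3:Add1,r4:8,r5:5
  c6: CDB Add3=2; issue SUB r2<-Add3  regs: r0:9,r1:1,r2:Add3,r3:Add1,r4:8,r5:5
  c7: CDB Add1=14; issue ADD r2<-Add1  regs: r0:9,r1:1,r2:Add1,r3:14,r4:8,r5:5
  c8: stall  regs: r0:9,r1:1,r2:Add1,r3:14,r4:8,r5:5
  c9: CDB Add3=-3; issue SUB r4<-Add3  regs: r0:9,r1:1,r2:Add1,r3:14,r4:Add3,r5:5
  c10: CDB Add1=23; issue ADD r0<-Add1  regs: r0:Add1,r1:1,r2:23,r3:14,r4:Add3,r5:5
  c11: CDB Add2=-6  regs: r0:Add1,r1:1,r2:23,r3:14,r4:Add3,r5:5
  c12: -  regs: r0:Add1,r1:1,r2:23,r3:14,r4:Add3,r5:5
  c13: CDB Add1=19  regs: r0:19,r1:1,r2:23,r3:14,r4:Add3,r5:5
  c14: CDB Add3=-22  regs: r0:19,r1:1,r2:23,r3:14,r4:-22,r5:5

STATUS = VALUE -22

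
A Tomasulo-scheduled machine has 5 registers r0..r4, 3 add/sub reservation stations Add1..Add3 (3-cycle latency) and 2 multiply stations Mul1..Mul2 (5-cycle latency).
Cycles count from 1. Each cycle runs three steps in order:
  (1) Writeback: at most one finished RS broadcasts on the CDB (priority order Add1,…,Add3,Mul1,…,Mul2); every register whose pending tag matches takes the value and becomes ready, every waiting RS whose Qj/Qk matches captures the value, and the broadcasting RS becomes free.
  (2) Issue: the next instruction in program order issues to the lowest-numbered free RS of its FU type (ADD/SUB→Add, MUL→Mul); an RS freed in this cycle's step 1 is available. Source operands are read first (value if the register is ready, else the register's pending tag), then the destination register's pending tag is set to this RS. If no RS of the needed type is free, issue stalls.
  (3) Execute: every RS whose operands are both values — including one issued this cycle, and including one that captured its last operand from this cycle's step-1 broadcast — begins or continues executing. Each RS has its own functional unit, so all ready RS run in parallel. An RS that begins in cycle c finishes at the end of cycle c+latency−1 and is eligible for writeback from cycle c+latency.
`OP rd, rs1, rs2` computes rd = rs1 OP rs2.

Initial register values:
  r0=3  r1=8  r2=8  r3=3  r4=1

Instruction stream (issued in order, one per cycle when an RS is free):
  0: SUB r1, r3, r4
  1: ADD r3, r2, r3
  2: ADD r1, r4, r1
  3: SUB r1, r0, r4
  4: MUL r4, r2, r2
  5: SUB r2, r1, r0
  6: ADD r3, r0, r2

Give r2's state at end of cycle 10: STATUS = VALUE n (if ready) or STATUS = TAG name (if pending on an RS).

STATUS = VALUE -1

cycle 1: issue SUB r1<-Add1 // r0:3,r1:Add1,r2:8,r3:3,r4:1
cycle 2: issue ADD r3<-Add2 // r0:3,r1:Add1,r2:8,r3:Add2,r4:1
cycle 3: issue ADD r1<-Add3 // r0:3,r1:Add3,r2:8,r3:Add2,r4:1
cycle 4: CDB Add1=2; issue SUB r1<-Add1 // r0:3,r1:Add1,r2:8,r3:Add2,r4:1
cycle 5: CDB Add2=11; issue MUL r4<-Mul1 // r0:3,r1:Add1,r2:8,r3:11,r4:Mul1
cycle 6: issue SUB r2<-Add2 // r0:3,r1:Add1,r2:Add2,r3:11,r4:Mul1
cycle 7: CDB Add1=2; issue ADD r3<-Add1 // r0:3,r1:2,r2:Add2,r3:Add1,r4:Mul1
cycle 8: CDB Add3=3 // r0:3,r1:2,r2:Add2,r3:Add1,r4:Mul1
cycle 9: - // r0:3,r1:2,r2:Add2,r3:Add1,r4:Mul1
cycle 10: CDB Add2=-1 // r0:3,r1:2,r2:-1,r3:Add1,r4:Mul1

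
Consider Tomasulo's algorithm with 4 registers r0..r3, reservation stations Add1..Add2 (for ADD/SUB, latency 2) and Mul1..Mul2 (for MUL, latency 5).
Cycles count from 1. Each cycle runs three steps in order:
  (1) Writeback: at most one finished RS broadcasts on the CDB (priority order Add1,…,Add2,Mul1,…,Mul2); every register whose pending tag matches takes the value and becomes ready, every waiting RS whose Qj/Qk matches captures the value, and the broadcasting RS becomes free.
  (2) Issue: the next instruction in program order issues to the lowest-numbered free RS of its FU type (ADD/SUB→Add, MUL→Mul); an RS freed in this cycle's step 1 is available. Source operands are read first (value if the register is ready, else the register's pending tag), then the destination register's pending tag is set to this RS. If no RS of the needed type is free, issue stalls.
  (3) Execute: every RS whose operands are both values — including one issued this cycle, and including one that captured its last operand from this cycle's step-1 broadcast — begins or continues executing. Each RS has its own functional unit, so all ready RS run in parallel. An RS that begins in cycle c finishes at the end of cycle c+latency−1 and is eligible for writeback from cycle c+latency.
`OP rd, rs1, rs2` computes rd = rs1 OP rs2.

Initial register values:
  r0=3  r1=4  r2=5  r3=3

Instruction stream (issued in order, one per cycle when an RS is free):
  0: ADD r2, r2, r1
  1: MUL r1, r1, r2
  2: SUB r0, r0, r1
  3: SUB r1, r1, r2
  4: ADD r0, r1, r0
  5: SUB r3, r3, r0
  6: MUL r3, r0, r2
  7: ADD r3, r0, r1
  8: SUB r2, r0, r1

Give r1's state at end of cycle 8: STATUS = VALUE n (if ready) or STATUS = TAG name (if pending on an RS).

STATUS = TAG Add2

cycle 1: issue ADD r2<-Add1 // r0:3,r1:4,r2:Add1,r3:3
cycle 2: issue MUL r1<-Mul1 // r0:3,r1:Mul1,r2:Add1,r3:3
cycle 3: CDB Add1=9; issue SUB r0<-Add1 // r0:Add1,r1:Mul1,r2:9,r3:3
cycle 4: issue SUB r1<-Add2 // r0:Add1,r1:Add2,r2:9,r3:3
cycle 5: stall // r0:Add1,r1:Add2,r2:9,r3:3
cycle 6: stall // r0:Add1,r1:Add2,r2:9,r3:3
cycle 7: stall // r0:Add1,r1:Add2,r2:9,r3:3
cycle 8: CDB Mul1=36; stall // r0:Add1,r1:Add2,r2:9,r3:3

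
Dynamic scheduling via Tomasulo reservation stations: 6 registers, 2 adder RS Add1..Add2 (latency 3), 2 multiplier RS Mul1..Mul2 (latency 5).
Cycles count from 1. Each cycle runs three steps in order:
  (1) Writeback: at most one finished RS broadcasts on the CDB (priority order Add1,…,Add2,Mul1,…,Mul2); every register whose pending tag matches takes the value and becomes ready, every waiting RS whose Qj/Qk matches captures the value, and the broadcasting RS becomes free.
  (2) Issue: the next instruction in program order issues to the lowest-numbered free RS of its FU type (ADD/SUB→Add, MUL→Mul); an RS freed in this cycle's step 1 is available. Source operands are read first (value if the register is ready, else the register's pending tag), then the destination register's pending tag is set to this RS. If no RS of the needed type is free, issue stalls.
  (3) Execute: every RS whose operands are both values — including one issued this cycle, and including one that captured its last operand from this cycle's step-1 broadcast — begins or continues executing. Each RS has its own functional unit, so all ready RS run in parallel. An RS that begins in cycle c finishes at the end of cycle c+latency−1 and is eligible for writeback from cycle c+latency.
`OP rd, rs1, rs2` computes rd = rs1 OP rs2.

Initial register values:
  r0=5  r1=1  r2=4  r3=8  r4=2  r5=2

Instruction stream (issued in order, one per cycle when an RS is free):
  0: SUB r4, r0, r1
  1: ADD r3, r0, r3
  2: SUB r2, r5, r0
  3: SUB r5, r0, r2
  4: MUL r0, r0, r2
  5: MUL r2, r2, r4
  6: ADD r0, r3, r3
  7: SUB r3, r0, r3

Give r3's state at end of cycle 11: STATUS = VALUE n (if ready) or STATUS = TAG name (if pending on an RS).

STATUS = TAG Add2

  c1: issue SUB r4<-Add1  regs: r0:5,r1:1,r2:4,r3:8,r4:Add1,r5:2
  c2: issue ADD r3<-Add2  regs: r0:5,r1:1,r2:4,r3:Add2,r4:Add1,r5:2
  c3: stall  regs: r0:5,r1:1,r2:4,r3:Add2,r4:Add1,r5:2
  c4: CDB Add1=4; issue SUB r2<-Add1  regs: r0:5,r1:1,r2:Add1,r3:Add2,r4:4,r5:2
  c5: CDB Add2=13; issue SUB r5<-Add2  regs: r0:5,r1:1,r2:Add1,r3:13,r4:4,r5:Add2
  c6: issue MUL r0<-Mul1  regs: r0:Mul1,r1:1,r2:Add1,r3:13,r4:4,r5:Add2
  c7: CDB Add1=-3; issue MUL r2<-Mul2  regs: r0:Mul1,r1:1,r2:Mul2,r3:13,r4:4,r5:Add2
  c8: issue ADD r0<-Add1  regs: r0:Add1,r1:1,r2:Mul2,r3:13,r4:4,r5:Add2
  c9: stall  regs: r0:Add1,r1:1,r2:Mul2,r3:13,r4:4,r5:Add2
  c10: CDB Add2=8; issue SUB r3<-Add2  regs: r0:Add1,r1:1,r2:Mul2,r3:Add2,r4:4,r5:8
  c11: CDB Add1=26  regs: r0:26,r1:1,r2:Mul2,r3:Add2,r4:4,r5:8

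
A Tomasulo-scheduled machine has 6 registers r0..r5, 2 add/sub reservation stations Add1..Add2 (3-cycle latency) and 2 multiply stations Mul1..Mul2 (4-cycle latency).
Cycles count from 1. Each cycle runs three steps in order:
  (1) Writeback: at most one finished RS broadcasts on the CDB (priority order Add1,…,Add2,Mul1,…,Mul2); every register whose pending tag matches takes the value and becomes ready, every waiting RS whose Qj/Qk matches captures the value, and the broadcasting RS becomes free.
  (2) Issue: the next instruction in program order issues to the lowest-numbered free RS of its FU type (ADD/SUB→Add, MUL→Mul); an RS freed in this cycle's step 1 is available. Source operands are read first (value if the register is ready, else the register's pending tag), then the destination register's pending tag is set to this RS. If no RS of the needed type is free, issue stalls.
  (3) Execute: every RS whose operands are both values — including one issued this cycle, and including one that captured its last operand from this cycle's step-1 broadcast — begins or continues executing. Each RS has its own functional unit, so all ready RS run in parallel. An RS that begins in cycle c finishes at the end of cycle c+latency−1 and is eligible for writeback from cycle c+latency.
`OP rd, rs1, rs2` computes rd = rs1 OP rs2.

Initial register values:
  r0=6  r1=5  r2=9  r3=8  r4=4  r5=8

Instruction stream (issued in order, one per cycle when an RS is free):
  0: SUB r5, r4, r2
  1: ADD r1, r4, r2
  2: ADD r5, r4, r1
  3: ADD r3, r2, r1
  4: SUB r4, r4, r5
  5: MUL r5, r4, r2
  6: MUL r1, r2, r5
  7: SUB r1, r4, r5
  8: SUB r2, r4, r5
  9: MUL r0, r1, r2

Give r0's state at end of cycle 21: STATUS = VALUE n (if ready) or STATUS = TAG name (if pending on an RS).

cycle 1: issue SUB r5<-Add1 // r0:6,r1:5,r2:9,r3:8,r4:4,r5:Add1
cycle 2: issue ADD r1<-Add2 // r0:6,r1:Add2,r2:9,r3:8,r4:4,r5:Add1
cycle 3: stall // r0:6,r1:Add2,r2:9,r3:8,r4:4,r5:Add1
cycle 4: CDB Add1=-5; issue ADD r5<-Add1 // r0:6,r1:Add2,r2:9,r3:8,r4:4,r5:Add1
cycle 5: CDB Add2=13; issue ADD r3<-Add2 // r0:6,r1:13,r2:9,r3:Add2,r4:4,r5:Add1
cycle 6: stall // r0:6,r1:13,r2:9,r3:Add2,r4:4,r5:Add1
cycle 7: stall // r0:6,r1:13,r2:9,r3:Add2,r4:4,r5:Add1
cycle 8: CDB Add1=17; issue SUB r4<-Add1 // r0:6,r1:13,r2:9,r3:Add2,r4:Add1,r5:17
cycle 9: CDB Add2=22; issue MUL r5<-Mul1 // r0:6,r1:13,r2:9,r3:22,r4:Add1,r5:Mul1
cycle 10: issue MUL r1<-Mul2 // r0:6,r1:Mul2,r2:9,r3:22,r4:Add1,r5:Mul1
cycle 11: CDB Add1=-13; issue SUB r1<-Add1 // r0:6,r1:Add1,r2:9,r3:22,r4:-13,r5:Mul1
cycle 12: issue SUB r2<-Add2 // r0:6,r1:Add1,r2:Add2,r3:22,r4:-13,r5:Mul1
cycle 13: stall // r0:6,r1:Add1,r2:Add2,r3:22,r4:-13,r5:Mul1
cycle 14: stall // r0:6,r1:Add1,r2:Add2,r3:22,r4:-13,r5:Mul1
cycle 15: CDB Mul1=-117; issue MUL r0<-Mul1 // r0:Mul1,r1:Add1,r2:Add2,r3:22,r4:-13,r5:-117
cycle 16: - // r0:Mul1,r1:Add1,r2:Add2,r3:22,r4:-13,r5:-117
cycle 17: - // r0:Mul1,r1:Add1,r2:Add2,r3:22,r4:-13,r5:-117
cycle 18: CDB Add1=104 // r0:Mul1,r1:104,r2:Add2,r3:22,r4:-13,r5:-117
cycle 19: CDB Add2=104 // r0:Mul1,r1:104,r2:104,r3:22,r4:-13,r5:-117
cycle 20: CDB Mul2=-1053 // r0:Mul1,r1:104,r2:104,r3:22,r4:-13,r5:-117
cycle 21: - // r0:Mul1,r1:104,r2:104,r3:22,r4:-13,r5:-117

STATUS = TAG Mul1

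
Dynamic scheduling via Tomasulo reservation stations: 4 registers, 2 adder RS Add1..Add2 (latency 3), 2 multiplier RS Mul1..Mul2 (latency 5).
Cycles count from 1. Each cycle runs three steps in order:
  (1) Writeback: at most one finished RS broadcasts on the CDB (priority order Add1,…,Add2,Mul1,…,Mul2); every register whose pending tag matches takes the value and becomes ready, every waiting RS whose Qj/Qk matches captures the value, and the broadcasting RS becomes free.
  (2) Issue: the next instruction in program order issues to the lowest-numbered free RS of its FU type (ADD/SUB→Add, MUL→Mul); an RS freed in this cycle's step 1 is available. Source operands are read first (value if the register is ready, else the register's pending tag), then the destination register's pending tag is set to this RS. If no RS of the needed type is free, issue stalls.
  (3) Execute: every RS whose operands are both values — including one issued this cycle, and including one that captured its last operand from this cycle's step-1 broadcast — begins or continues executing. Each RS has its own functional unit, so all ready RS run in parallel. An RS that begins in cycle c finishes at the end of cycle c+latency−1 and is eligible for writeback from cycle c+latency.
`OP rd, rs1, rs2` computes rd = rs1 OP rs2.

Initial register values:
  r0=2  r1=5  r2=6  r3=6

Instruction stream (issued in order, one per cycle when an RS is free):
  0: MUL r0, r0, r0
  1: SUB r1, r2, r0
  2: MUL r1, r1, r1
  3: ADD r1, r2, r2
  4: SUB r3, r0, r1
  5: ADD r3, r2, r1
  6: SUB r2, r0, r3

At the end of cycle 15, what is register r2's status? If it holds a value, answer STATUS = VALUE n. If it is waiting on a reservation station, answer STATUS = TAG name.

  c1: issue MUL r0<-Mul1  regs: r0:Mul1,r1:5,r2:6,r3:6
  c2: issue SUB r1<-Add1  regs: r0:Mul1,r1:Add1,r2:6,r3:6
  c3: issue MUL r1<-Mul2  regs: r0:Mul1,r1:Mul2,r2:6,r3:6
  c4: issue ADD r1<-Add2  regs: r0:Mul1,r1:Add2,r2:6,r3:6
  c5: stall  regs: r0:Mul1,r1:Add2,r2:6,r3:6
  c6: CDB Mul1=4; stall  regs: r0:4,r1:Add2,r2:6,r3:6
  c7: CDB Add2=12; issue SUB r3<-Add2  regs: r0:4,r1:12,r2:6,r3:Add2
  c8: stall  regs: r0:4,r1:12,r2:6,r3:Add2
  c9: CDB Add1=2; issue ADD r3<-Add1  regs: r0:4,r1:12,r2:6,r3:Add1
  c10: CDB Add2=-8; issue SUB r2<-Add2  regs: r0:4,r1:12,r2:Add2,r3:Add1
  c11: -  regs: r0:4,r1:12,r2:Add2,r3:Add1
  c12: CDB Add1=18  regs: r0:4,r1:12,r2:Add2,r3:18
  c13: -  regs: r0:4,r1:12,r2:Add2,r3:18
  c14: CDB Mul2=4  regs: r0:4,r1:12,r2:Add2,r3:18
  c15: CDB Add2=-14  regs: r0:4,r1:12,r2:-14,r3:18

STATUS = VALUE -14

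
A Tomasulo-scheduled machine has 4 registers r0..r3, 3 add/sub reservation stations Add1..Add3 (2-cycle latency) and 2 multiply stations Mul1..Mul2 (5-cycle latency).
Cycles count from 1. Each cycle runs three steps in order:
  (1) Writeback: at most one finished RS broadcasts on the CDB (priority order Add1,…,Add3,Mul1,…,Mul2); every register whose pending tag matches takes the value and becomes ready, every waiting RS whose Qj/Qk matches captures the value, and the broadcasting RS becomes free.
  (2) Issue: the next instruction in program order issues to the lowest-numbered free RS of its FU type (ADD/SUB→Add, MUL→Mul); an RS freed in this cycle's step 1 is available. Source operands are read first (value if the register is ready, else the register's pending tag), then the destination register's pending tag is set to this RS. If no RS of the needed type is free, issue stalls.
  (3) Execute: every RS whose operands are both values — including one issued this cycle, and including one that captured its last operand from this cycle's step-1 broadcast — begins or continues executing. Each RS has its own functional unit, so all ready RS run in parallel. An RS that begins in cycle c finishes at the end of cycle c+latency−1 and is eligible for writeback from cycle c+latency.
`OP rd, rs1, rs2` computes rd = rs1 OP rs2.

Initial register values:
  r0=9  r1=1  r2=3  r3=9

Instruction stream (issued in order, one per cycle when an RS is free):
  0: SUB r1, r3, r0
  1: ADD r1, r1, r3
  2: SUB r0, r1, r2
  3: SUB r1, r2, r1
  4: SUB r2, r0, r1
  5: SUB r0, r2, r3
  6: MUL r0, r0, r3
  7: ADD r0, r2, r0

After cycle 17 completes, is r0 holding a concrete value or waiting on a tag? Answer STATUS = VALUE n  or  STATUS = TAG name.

cycle 1: issue SUB r1<-Add1 // r0:9,r1:Add1,r2:3,r3:9
cycle 2: issue ADD r1<-Add2 // r0:9,r1:Add2,r2:3,r3:9
cycle 3: CDB Add1=0; issue SUB r0<-Add1 // r0:Add1,r1:Add2,r2:3,r3:9
cycle 4: issue SUB r1<-Add3 // r0:Add1,r1:Add3,r2:3,r3:9
cycle 5: CDB Add2=9; issue SUB r2<-Add2 // r0:Add1,r1:Add3,r2:Add2,r3:9
cycle 6: stall // r0:Add1,r1:Add3,r2:Add2,r3:9
cycle 7: CDB Add1=6; issue SUB r0<-Add1 // r0:Add1,r1:Add3,r2:Add2,r3:9
cycle 8: CDB Add3=-6; issue MUL r0<-Mul1 // r0:Mul1,r1:-6,r2:Add2,r3:9
cycle 9: issue ADD r0<-Add3 // r0:Add3,r1:-6,r2:Add2,r3:9
cycle 10: CDB Add2=12 // r0:Add3,r1:-6,r2:12,r3:9
cycle 11: - // r0:Add3,r1:-6,r2:12,r3:9
cycle 12: CDB Add1=3 // r0:Add3,r1:-6,r2:12,r3:9
cycle 13: - // r0:Add3,r1:-6,r2:12,r3:9
cycle 14: - // r0:Add3,r1:-6,r2:12,r3:9
cycle 15: - // r0:Add3,r1:-6,r2:12,r3:9
cycle 16: - // r0:Add3,r1:-6,r2:12,r3:9
cycle 17: CDB Mul1=27 // r0:Add3,r1:-6,r2:12,r3:9

STATUS = TAG Add3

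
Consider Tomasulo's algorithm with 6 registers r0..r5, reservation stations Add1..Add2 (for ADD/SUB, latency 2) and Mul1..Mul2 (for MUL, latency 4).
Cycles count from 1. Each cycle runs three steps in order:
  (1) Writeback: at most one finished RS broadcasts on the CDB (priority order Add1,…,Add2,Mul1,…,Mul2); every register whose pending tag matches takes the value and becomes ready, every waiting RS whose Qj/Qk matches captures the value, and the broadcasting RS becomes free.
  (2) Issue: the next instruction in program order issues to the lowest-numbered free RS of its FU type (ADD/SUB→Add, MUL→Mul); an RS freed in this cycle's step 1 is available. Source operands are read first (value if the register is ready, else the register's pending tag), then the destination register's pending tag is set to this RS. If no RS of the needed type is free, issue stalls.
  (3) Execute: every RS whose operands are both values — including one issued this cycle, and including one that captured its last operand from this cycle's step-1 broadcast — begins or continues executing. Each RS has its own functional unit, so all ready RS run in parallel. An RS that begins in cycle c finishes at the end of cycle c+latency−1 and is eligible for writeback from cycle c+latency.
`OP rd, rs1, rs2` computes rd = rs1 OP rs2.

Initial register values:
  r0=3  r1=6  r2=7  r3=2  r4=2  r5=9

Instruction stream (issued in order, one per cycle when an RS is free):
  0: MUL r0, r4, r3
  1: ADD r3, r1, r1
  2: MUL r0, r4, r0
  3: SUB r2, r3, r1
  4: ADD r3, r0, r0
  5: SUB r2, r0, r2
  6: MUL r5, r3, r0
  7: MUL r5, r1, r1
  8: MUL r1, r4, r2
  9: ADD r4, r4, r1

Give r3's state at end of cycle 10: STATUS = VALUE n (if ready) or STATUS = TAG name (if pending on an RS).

STATUS = TAG Add2

  c1: issue MUL r0<-Mul1  regs: r0:Mul1,r1:6,r2:7,r3:2,r4:2,r5:9
  c2: issue ADD r3<-Add1  regs: r0:Mul1,r1:6,r2:7,r3:Add1,r4:2,r5:9
  c3: issue MUL r0<-Mul2  regs: r0:Mul2,r1:6,r2:7,r3:Add1,r4:2,r5:9
  c4: CDB Add1=12; issue SUB r2<-Add1  regs: r0:Mul2,r1:6,r2:Add1,r3:12,r4:2,r5:9
  c5: CDB Mul1=4; issue ADD r3<-Add2  regs: r0:Mul2,r1:6,r2:Add1,r3:Add2,r4:2,r5:9
  c6: CDB Add1=6; issue SUB r2<-Add1  regs: r0:Mul2,r1:6,r2:Add1,r3:Add2,r4:2,r5:9
  c7: issue MUL r5<-Mul1  regs: r0:Mul2,r1:6,r2:Add1,r3:Add2,r4:2,r5:Mul1
  c8: stall  regs: r0:Mul2,r1:6,r2:Add1,r3:Add2,r4:2,r5:Mul1
  c9: CDB Mul2=8; issue MUL r5<-Mul2  regs: r0:8,r1:6,r2:Add1,r3:Add2,r4:2,r5:Mul2
  c10: stall  regs: r0:8,r1:6,r2:Add1,r3:Add2,r4:2,r5:Mul2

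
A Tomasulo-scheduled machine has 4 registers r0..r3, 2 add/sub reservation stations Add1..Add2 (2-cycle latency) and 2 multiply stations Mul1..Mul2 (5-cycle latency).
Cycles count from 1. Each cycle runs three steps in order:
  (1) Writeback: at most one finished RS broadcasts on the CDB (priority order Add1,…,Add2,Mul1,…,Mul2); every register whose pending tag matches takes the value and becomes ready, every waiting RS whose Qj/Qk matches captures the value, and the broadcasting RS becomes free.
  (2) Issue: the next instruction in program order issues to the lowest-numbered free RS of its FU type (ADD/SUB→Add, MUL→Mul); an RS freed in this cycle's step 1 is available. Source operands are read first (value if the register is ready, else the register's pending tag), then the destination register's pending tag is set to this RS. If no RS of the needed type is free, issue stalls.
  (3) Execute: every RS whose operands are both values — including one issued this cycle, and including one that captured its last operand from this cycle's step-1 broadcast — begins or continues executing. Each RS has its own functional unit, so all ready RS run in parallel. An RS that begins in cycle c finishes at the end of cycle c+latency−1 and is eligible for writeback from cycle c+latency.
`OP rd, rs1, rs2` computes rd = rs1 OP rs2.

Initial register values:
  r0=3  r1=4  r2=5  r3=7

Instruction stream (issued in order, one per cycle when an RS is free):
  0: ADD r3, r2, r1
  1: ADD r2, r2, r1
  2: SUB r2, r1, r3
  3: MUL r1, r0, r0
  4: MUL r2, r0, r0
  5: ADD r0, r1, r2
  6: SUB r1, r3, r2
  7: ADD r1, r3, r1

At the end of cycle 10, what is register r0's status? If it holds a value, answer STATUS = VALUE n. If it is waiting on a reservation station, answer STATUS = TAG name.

cycle 1: issue ADD r3<-Add1 // r0:3,r1:4,r2:5,r3:Add1
cycle 2: issue ADD r2<-Add2 // r0:3,r1:4,r2:Add2,r3:Add1
cycle 3: CDB Add1=9; issue SUB r2<-Add1 // r0:3,r1:4,r2:Add1,r3:9
cycle 4: CDB Add2=9; issue MUL r1<-Mul1 // r0:3,r1:Mul1,r2:Add1,r3:9
cycle 5: CDB Add1=-5; issue MUL r2<-Mul2 // r0:3,r1:Mul1,r2:Mul2,r3:9
cycle 6: issue ADD r0<-Add1 // r0:Add1,r1:Mul1,r2:Mul2,r3:9
cycle 7: issue SUB r1<-Add2 // r0:Add1,r1:Add2,r2:Mul2,r3:9
cycle 8: stall // r0:Add1,r1:Add2,r2:Mul2,r3:9
cycle 9: CDB Mul1=9; stall // r0:Add1,r1:Add2,r2:Mul2,r3:9
cycle 10: CDB Mul2=9; stall // r0:Add1,r1:Add2,r2:9,r3:9

STATUS = TAG Add1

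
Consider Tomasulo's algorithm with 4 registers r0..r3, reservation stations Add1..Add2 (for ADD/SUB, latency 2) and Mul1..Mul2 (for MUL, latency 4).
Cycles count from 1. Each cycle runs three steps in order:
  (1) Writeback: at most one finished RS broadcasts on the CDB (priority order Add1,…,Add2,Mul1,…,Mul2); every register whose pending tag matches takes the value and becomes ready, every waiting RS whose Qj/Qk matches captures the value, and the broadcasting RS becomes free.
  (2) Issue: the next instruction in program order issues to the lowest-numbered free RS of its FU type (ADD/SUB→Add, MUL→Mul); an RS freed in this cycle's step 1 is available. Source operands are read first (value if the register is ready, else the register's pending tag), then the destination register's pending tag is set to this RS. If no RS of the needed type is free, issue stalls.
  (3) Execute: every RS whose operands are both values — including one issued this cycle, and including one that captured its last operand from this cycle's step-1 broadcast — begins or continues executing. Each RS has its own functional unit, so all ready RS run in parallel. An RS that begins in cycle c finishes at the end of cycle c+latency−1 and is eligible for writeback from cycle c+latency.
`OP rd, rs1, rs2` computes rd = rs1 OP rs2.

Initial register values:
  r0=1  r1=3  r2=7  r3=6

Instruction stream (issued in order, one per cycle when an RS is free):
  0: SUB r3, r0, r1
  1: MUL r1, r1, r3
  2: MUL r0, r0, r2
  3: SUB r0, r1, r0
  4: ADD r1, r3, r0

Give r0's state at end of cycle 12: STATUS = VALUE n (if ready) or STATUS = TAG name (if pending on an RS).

STATUS = VALUE -13

c1: issue SUB r3<-Add1 | r0:1,r1:3,r2:7,r3:Add1
c2: issue MUL r1<-Mul1 | r0:1,r1:Mul1,r2:7,r3:Add1
c3: CDB Add1=-2; issue MUL r0<-Mul2 | r0:Mul2,r1:Mul1,r2:7,r3:-2
c4: issue SUB r0<-Add1 | r0:Add1,r1:Mul1,r2:7,r3:-2
c5: issue ADD r1<-Add2 | r0:Add1,r1:Add2,r2:7,r3:-2
c6: - | r0:Add1,r1:Add2,r2:7,r3:-2
c7: CDB Mul1=-6 | r0:Add1,r1:Add2,r2:7,r3:-2
c8: CDB Mul2=7 | r0:Add1,r1:Add2,r2:7,r3:-2
c9: - | r0:Add1,r1:Add2,r2:7,r3:-2
c10: CDB Add1=-13 | r0:-13,r1:Add2,r2:7,r3:-2
c11: - | r0:-13,r1:Add2,r2:7,r3:-2
c12: CDB Add2=-15 | r0:-13,r1:-15,r2:7,r3:-2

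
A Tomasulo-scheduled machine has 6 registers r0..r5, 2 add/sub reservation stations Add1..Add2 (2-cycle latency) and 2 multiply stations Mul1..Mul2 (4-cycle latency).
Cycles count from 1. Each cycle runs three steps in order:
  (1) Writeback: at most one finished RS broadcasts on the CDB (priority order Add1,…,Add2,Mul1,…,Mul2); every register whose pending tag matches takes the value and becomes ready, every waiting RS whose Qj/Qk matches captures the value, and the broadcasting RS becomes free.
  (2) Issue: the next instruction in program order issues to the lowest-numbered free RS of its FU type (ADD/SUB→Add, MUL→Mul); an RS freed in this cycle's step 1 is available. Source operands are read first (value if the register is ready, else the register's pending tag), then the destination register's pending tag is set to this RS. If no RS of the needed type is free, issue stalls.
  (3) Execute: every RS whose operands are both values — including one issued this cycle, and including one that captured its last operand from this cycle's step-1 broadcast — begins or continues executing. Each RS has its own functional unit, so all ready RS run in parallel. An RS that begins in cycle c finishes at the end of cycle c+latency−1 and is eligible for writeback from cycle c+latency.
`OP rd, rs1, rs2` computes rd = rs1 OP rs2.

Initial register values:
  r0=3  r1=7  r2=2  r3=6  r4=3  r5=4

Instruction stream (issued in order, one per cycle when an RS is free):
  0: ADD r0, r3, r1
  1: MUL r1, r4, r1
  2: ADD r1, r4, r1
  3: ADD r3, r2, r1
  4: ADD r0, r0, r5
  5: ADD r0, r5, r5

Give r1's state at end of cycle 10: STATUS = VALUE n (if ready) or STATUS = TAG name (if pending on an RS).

  c1: issue ADD r0<-Add1  regs: r0:Add1,r1:7,r2:2,r3:6,r4:3,r5:4
  c2: issue MUL r1<-Mul1  regs: r0:Add1,r1:Mul1,r2:2,r3:6,r4:3,r5:4
  c3: CDB Add1=13; issue ADD r1<-Add1  regs: r0:13,r1:Add1,r2:2,r3:6,r4:3,r5:4
  c4: issue ADD r3<-Add2  regs: r0:13,r1:Add1,r2:2,r3:Add2,r4:3,r5:4
  c5: stall  regs: r0:13,r1:Add1,r2:2,r3:Add2,r4:3,r5:4
  c6: CDB Mul1=21; stall  regs: r0:13,r1:Add1,r2:2,r3:Add2,r4:3,r5:4
  c7: stall  regs: r0:13,r1:Add1,r2:2,r3:Add2,r4:3,r5:4
  c8: CDB Add1=24; issue ADD r0<-Add1  regs: r0:Add1,r1:24,r2:2,r3:Add2,r4:3,r5:4
  c9: stall  regs: r0:Add1,r1:24,r2:2,r3:Add2,r4:3,r5:4
  c10: CDB Add1=17; issue ADD r0<-Add1  regs: r0:Add1,r1:24,r2:2,r3:Add2,r4:3,r5:4

STATUS = VALUE 24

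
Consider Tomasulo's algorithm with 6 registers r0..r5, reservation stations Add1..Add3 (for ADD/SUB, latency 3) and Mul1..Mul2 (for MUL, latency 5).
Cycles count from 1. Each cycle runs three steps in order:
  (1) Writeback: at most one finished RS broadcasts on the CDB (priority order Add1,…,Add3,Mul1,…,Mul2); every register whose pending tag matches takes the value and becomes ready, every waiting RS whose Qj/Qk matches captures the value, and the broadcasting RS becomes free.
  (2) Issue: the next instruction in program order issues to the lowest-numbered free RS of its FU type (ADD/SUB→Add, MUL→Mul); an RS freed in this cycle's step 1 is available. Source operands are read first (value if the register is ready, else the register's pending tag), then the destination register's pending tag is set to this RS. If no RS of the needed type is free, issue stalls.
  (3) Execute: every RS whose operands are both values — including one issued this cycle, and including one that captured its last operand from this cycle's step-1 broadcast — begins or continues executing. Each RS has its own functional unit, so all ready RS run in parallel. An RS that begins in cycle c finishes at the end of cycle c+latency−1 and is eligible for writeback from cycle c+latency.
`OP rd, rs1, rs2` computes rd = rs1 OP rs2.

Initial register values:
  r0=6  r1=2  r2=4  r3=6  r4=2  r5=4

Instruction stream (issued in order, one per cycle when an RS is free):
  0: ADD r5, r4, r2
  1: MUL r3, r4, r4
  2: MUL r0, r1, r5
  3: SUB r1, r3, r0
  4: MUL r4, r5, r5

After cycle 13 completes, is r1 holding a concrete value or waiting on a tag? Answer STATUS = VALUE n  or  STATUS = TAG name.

  c1: issue ADD r5<-Add1  regs: r0:6,r1:2,r2:4,r3:6,r4:2,r5:Add1
  c2: issue MUL r3<-Mul1  regs: r0:6,r1:2,r2:4,r3:Mul1,r4:2,r5:Add1
  c3: issue MUL r0<-Mul2  regs: r0:Mul2,r1:2,r2:4,r3:Mul1,r4:2,r5:Add1
  c4: CDB Add1=6; issue SUB r1<-Add1  regs: r0:Mul2,r1:Add1,r2:4,r3:Mul1,r4:2,r5:6
  c5: stall  regs: r0:Mul2,r1:Add1,r2:4,r3:Mul1,r4:2,r5:6
  c6: stall  regs: r0:Mul2,r1:Add1,r2:4,r3:Mul1,r4:2,r5:6
  c7: CDB Mul1=4; issue MUL r4<-Mul1  regs: r0:Mul2,r1:Add1,r2:4,r3:4,r4:Mul1,r5:6
  c8: -  regs: r0:Mul2,r1:Add1,r2:4,r3:4,r4:Mul1,r5:6
  c9: CDB Mul2=12  regs: r0:12,r1:Add1,r2:4,r3:4,r4:Mul1,r5:6
  c10: -  regs: r0:12,r1:Add1,r2:4,r3:4,r4:Mul1,r5:6
  c11: -  regs: r0:12,r1:Add1,r2:4,r3:4,r4:Mul1,r5:6
  c12: CDB Add1=-8  regs: r0:12,r1:-8,r2:4,r3:4,r4:Mul1,r5:6
  c13: CDB Mul1=36  regs: r0:12,r1:-8,r2:4,r3:4,r4:36,r5:6

STATUS = VALUE -8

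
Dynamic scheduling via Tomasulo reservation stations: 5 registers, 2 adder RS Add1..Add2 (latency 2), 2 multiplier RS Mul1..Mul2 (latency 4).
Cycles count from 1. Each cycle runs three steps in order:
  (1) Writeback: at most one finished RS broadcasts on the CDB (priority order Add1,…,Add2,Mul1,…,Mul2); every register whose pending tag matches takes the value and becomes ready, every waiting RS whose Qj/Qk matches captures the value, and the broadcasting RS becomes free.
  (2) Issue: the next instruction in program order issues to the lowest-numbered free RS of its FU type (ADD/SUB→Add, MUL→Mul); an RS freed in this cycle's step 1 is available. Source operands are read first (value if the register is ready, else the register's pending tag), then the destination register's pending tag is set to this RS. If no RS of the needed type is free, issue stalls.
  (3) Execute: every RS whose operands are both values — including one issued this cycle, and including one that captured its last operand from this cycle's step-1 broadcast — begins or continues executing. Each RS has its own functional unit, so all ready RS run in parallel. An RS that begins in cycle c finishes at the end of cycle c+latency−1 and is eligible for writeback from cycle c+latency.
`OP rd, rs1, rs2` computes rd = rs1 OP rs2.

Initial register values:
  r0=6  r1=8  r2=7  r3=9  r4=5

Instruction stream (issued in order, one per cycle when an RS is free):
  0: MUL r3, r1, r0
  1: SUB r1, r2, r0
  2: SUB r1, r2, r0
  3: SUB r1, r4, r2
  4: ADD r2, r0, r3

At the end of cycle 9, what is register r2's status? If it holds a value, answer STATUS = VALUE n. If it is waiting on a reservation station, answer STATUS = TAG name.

STATUS = VALUE 54

cycle 1: issue MUL r3<-Mul1 // r0:6,r1:8,r2:7,r3:Mul1,r4:5
cycle 2: issue SUB r1<-Add1 // r0:6,r1:Add1,r2:7,r3:Mul1,r4:5
cycle 3: issue SUB r1<-Add2 // r0:6,r1:Add2,r2:7,r3:Mul1,r4:5
cycle 4: CDB Add1=1; issue SUB r1<-Add1 // r0:6,r1:Add1,r2:7,r3:Mul1,r4:5
cycle 5: CDB Add2=1; issue ADD r2<-Add2 // r0:6,r1:Add1,r2:Add2,r3:Mul1,r4:5
cycle 6: CDB Add1=-2 // r0:6,r1:-2,r2:Add2,r3:Mul1,r4:5
cycle 7: CDB Mul1=48 // r0:6,r1:-2,r2:Add2,r3:48,r4:5
cycle 8: - // r0:6,r1:-2,r2:Add2,r3:48,r4:5
cycle 9: CDB Add2=54 // r0:6,r1:-2,r2:54,r3:48,r4:5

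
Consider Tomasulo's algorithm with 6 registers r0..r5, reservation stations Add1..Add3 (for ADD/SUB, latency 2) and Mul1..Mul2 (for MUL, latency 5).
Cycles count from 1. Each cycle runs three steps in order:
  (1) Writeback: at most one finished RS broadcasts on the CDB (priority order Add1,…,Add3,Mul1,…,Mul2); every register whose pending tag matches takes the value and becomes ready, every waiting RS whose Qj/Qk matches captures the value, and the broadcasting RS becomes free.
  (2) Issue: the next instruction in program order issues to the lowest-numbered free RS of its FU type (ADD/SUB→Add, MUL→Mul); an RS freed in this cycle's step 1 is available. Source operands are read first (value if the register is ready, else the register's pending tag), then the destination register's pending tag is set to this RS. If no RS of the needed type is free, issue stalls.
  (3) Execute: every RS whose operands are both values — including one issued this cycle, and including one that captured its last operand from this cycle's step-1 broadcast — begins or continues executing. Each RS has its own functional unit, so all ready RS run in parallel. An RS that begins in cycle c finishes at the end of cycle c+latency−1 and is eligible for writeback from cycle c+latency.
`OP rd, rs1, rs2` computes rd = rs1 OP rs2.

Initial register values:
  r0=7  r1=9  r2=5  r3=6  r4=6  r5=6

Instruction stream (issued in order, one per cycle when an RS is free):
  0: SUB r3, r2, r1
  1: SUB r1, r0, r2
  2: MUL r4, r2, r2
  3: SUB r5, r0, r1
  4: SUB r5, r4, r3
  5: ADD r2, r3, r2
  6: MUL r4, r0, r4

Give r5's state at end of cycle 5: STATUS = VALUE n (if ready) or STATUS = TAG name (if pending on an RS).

STATUS = TAG Add2

  c1: issue SUB r3<-Add1  regs: r0:7,r1:9,r2:5,r3:Add1,r4:6,r5:6
  c2: issue SUB r1<-Add2  regs: r0:7,r1:Add2,r2:5,r3:Add1,r4:6,r5:6
  c3: CDB Add1=-4; issue MUL r4<-Mul1  regs: r0:7,r1:Add2,r2:5,r3:-4,r4:Mul1,r5:6
  c4: CDB Add2=2; issue SUB r5<-Add1  regs: r0:7,r1:2,r2:5,r3:-4,r4:Mul1,r5:Add1
  c5: issue SUB r5<-Add2  regs: r0:7,r1:2,r2:5,r3:-4,r4:Mul1,r5:Add2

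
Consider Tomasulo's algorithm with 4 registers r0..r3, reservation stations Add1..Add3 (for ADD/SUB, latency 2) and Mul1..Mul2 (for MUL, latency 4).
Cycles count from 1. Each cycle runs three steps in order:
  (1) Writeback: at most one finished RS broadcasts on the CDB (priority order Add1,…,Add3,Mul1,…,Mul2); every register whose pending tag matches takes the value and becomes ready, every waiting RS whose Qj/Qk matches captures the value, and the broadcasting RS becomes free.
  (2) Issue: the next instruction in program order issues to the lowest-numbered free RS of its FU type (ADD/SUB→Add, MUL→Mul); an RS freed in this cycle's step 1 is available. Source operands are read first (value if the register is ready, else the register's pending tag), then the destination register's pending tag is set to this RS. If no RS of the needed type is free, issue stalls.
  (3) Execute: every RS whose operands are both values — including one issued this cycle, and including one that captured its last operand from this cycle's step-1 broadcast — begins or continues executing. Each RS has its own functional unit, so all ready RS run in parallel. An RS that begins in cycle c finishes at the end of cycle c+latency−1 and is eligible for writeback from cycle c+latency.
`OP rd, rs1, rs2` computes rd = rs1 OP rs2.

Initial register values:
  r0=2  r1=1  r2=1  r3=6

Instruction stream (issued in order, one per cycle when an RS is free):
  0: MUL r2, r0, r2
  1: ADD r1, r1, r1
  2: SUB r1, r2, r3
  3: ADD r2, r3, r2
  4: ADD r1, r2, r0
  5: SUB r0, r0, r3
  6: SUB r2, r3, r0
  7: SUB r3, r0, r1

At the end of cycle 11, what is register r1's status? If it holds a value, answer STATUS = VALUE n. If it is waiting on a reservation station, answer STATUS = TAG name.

c1: issue MUL r2<-Mul1 | r0:2,r1:1,r2:Mul1,r3:6
c2: issue ADD r1<-Add1 | r0:2,r1:Add1,r2:Mul1,r3:6
c3: issue SUB r1<-Add2 | r0:2,r1:Add2,r2:Mul1,r3:6
c4: CDB Add1=2; issue ADD r2<-Add1 | r0:2,r1:Add2,r2:Add1,r3:6
c5: CDB Mul1=2; issue ADD r1<-Add3 | r0:2,r1:Add3,r2:Add1,r3:6
c6: stall | r0:2,r1:Add3,r2:Add1,r3:6
c7: CDB Add1=8; issue SUB r0<-Add1 | r0:Add1,r1:Add3,r2:8,r3:6
c8: CDB Add2=-4; issue SUB r2<-Add2 | r0:Add1,r1:Add3,r2:Add2,r3:6
c9: CDB Add1=-4; issue SUB r3<-Add1 | r0:-4,r1:Add3,r2:Add2,r3:Add1
c10: CDB Add3=10 | r0:-4,r1:10,r2:Add2,r3:Add1
c11: CDB Add2=10 | r0:-4,r1:10,r2:10,r3:Add1

STATUS = VALUE 10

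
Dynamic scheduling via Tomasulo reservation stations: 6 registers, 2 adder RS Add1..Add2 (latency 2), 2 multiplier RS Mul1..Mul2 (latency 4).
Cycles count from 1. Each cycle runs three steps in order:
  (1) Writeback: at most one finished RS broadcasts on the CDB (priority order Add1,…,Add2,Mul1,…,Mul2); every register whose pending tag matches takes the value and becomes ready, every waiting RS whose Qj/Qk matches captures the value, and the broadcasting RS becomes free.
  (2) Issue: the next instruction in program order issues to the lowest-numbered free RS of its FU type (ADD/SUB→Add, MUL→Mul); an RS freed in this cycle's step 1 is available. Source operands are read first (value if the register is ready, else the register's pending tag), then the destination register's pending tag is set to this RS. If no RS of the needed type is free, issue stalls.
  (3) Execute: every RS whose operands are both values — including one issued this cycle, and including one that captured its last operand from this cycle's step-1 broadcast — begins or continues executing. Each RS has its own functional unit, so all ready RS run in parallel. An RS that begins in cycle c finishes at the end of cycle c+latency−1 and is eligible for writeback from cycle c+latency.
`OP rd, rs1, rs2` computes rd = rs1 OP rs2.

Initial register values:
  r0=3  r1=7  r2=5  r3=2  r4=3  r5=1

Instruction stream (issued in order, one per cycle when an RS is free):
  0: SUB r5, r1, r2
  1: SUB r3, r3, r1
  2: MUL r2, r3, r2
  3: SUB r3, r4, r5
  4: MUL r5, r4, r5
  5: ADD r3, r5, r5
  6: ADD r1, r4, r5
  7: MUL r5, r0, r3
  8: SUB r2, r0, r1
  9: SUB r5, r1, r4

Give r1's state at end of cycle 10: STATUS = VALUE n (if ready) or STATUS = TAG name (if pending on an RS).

STATUS = TAG Add2

cycle 1: issue SUB r5<-Add1 // r0:3,r1:7,r2:5,r3:2,r4:3,r5:Add1
cycle 2: issue SUB r3<-Add2 // r0:3,r1:7,r2:5,r3:Add2,r4:3,r5:Add1
cycle 3: CDB Add1=2; issue MUL r2<-Mul1 // r0:3,r1:7,r2:Mul1,r3:Add2,r4:3,r5:2
cycle 4: CDB Add2=-5; issue SUB r3<-Add1 // r0:3,r1:7,r2:Mul1,r3:Add1,r4:3,r5:2
cycle 5: issue MUL r5<-Mul2 // r0:3,r1:7,r2:Mul1,r3:Add1,r4:3,r5:Mul2
cycle 6: CDB Add1=1; issue ADD r3<-Add1 // r0:3,r1:7,r2:Mul1,r3:Add1,r4:3,r5:Mul2
cycle 7: issue ADD r1<-Add2 // r0:3,r1:Add2,r2:Mul1,r3:Add1,r4:3,r5:Mul2
cycle 8: CDB Mul1=-25; issue MUL r5<-Mul1 // r0:3,r1:Add2,r2:-25,r3:Add1,r4:3,r5:Mul1
cycle 9: CDB Mul2=6; stall // r0:3,r1:Add2,r2:-25,r3:Add1,r4:3,r5:Mul1
cycle 10: stall // r0:3,r1:Add2,r2:-25,r3:Add1,r4:3,r5:Mul1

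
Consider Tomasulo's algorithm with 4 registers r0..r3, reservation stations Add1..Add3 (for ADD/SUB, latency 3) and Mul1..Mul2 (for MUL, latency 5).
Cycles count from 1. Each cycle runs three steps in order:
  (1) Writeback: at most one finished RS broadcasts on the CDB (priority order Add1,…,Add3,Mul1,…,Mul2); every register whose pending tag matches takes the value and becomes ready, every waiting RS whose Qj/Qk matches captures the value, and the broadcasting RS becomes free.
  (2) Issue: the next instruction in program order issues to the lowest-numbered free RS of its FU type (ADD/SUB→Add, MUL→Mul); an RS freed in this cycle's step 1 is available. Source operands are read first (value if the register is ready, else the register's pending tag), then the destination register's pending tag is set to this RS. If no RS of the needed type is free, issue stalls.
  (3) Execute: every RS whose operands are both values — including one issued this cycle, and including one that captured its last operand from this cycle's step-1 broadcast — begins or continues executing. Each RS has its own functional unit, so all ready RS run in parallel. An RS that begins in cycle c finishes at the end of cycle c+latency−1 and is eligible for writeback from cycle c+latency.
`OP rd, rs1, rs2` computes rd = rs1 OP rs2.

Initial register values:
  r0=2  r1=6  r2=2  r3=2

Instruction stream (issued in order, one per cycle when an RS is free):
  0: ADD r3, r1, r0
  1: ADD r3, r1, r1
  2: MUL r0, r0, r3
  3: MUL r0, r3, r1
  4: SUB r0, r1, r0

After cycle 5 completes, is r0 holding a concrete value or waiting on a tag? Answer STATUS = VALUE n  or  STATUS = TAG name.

  c1: issue ADD r3<-Add1  regs: r0:2,r1:6,r2:2,r3:Add1
  c2: issue ADD r3<-Add2  regs: r0:2,r1:6,r2:2,r3:Add2
  c3: issue MUL r0<-Mul1  regs: r0:Mul1,r1:6,r2:2,r3:Add2
  c4: CDB Add1=8; issue MUL r0<-Mul2  regs: r0:Mul2,r1:6,r2:2,r3:Add2
  c5: CDB Add2=12; issue SUB r0<-Add1  regs: r0:Add1,r1:6,r2:2,r3:12

STATUS = TAG Add1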